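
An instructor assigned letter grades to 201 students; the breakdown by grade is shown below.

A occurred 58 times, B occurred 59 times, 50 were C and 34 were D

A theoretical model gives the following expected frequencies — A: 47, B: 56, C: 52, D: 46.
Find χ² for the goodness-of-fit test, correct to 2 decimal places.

A: (58 − 47)²/47 = 121/47 = 2.574
B: (59 − 56)²/56 = 9/56 = 0.161
C: (50 − 52)²/52 = 4/52 = 0.077
D: (34 − 46)²/46 = 144/46 = 3.130
Sum = 5.94

5.94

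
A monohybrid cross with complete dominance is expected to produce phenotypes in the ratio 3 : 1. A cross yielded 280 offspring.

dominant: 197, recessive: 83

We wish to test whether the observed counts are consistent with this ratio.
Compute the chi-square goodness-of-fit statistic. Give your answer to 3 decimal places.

Ratio total = 4. Expected counts: 280×3/4 = 210, 280×1/4 = 70.
dominant: (197 − 210)²/210 = 169/210 = 0.8048
recessive: (83 − 70)²/70 = 169/70 = 2.4143
Sum = 3.219

3.219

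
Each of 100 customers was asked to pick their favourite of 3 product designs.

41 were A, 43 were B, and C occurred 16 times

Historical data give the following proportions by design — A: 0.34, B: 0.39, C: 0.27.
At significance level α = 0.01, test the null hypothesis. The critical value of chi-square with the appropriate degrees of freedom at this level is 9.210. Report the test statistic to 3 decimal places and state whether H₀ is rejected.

6.333; do not reject

Expected counts E_i = n·p_i: 100×0.34 = 34, 100×0.39 = 39, 100×0.27 = 27.
χ² = (41−34)²/34 + (43−39)²/39 + (16−27)²/27
   = 1.4412 + 0.4103 + 4.4815
Sum = 6.333
df = 2. Since 6.333 < 9.210, we do not reject H₀.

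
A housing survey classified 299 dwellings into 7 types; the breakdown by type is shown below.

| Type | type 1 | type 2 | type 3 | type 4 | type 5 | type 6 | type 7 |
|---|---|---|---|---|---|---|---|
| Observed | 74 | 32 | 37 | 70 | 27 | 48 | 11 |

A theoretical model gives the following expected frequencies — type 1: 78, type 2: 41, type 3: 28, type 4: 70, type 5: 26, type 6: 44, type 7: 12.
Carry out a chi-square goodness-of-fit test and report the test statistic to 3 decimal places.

cat         O        E   (O−E)²/E
type 1     74       78     0.2051
type 2     32       41     1.9756
type 3     37       28     2.8929
type 4     70       70     0.0000
type 5     27       26     0.0385
type 6     48       44     0.3636
type 7     11       12     0.0833
Sum = 5.559

5.559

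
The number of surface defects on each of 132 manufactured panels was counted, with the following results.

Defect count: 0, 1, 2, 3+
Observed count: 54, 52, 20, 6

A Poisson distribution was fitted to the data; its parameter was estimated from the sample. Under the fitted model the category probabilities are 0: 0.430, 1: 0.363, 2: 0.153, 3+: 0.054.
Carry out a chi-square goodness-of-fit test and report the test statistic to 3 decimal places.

Expected counts E_i = n·p_i: 132×0.430 = 56.76, 132×0.363 = 47.916, 132×0.153 = 20.196, 132×0.054 = 7.128.
χ² = (54−56.76)²/56.76 + (52−47.916)²/47.916 + (20−20.196)²/20.196 + (6−7.128)²/7.128
   = 0.1342 + 0.3481 + 0.0019 + 0.1785
Sum = 0.663

0.663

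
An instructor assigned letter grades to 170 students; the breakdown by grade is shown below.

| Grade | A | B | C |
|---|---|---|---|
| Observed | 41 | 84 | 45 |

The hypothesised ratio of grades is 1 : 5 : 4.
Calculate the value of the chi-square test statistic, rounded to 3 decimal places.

41.674

Ratio total = 10. Expected counts: 170×1/10 = 17, 170×5/10 = 85, 170×4/10 = 68.
χ² = (41−17)²/17 + (84−85)²/85 + (45−68)²/68
   = 33.8824 + 0.0118 + 7.7794
Sum = 41.674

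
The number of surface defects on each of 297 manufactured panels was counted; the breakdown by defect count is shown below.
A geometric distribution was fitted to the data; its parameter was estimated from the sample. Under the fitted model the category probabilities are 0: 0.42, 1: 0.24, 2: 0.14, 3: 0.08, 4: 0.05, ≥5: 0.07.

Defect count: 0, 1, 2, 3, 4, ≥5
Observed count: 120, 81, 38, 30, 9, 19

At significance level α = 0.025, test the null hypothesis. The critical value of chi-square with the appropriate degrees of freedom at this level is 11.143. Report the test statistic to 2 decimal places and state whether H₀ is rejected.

Expected counts E_i = n·p_i: 297×0.42 = 124.74, 297×0.24 = 71.28, 297×0.14 = 41.58, 297×0.08 = 23.76, 297×0.05 = 14.85, 297×0.07 = 20.79.
cat         O        E   (O−E)²/E
0         120   124.74      0.180
1          81    71.28      1.325
2          38    41.58      0.308
3          30    23.76      1.639
4           9    14.85      2.305
≥5         19    20.79      0.154
Sum = 5.91
df = 4. Since 5.91 < 11.143, we do not reject H₀.

5.91; do not reject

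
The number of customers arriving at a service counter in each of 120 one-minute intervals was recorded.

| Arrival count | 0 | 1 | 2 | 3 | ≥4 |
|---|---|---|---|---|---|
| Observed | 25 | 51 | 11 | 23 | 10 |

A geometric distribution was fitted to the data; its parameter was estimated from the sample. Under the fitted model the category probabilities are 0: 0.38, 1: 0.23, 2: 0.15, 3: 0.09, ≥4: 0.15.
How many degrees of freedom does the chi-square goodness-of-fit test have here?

There are k = 5 categories and 1 parameter estimated from the data, so df = 5 − 1 − 1 = 3.

3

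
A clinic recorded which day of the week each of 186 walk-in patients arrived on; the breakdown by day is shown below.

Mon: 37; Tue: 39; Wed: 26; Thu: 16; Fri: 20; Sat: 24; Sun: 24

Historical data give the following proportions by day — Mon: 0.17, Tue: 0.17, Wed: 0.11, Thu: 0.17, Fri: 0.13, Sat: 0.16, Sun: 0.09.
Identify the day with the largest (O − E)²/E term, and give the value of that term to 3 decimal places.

Expected counts E_i = n·p_i: 186×0.17 = 31.62, 186×0.17 = 31.62, 186×0.11 = 20.46, 186×0.17 = 31.62, 186×0.13 = 24.18, 186×0.16 = 29.76, 186×0.09 = 16.74.
χ² = (37−31.62)²/31.62 + (39−31.62)²/31.62 + (26−20.46)²/20.46 + (16−31.62)²/31.62 + (20−24.18)²/24.18 + (24−29.76)²/29.76 + (24−16.74)²/16.74
   = 0.9154 + 1.7225 + 1.5001 + 7.7161 + 0.7226 + 1.1148 + 3.1486
The largest term is for Thu: 7.716.

Thu, 7.716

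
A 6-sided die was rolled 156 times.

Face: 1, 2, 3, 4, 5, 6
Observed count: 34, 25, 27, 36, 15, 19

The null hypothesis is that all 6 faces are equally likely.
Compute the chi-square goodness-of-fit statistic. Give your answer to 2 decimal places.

12.92

Under H₀ each category has probability 1/6, so each expected count is 156/6 = 26.
1: (34 − 26)²/26 = 64/26 = 2.462
2: (25 − 26)²/26 = 1/26 = 0.038
3: (27 − 26)²/26 = 1/26 = 0.038
4: (36 − 26)²/26 = 100/26 = 3.846
5: (15 − 26)²/26 = 121/26 = 4.654
6: (19 − 26)²/26 = 49/26 = 1.885
Sum = 12.92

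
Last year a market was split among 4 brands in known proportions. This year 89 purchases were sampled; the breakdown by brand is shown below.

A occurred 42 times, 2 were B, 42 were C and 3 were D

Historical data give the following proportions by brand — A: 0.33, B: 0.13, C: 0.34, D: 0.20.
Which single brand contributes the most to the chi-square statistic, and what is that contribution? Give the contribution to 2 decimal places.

D, 12.31

Expected counts E_i = n·p_i: 89×0.33 = 29.37, 89×0.13 = 11.57, 89×0.34 = 30.26, 89×0.20 = 17.8.
A: (42 − 29.37)²/29.37 = 159.5169/29.37 = 5.431
B: (2 − 11.57)²/11.57 = 91.5849/11.57 = 7.916
C: (42 − 30.26)²/30.26 = 137.8276/30.26 = 4.555
D: (3 − 17.8)²/17.8 = 219.04/17.8 = 12.306
The largest term is for D: 12.31.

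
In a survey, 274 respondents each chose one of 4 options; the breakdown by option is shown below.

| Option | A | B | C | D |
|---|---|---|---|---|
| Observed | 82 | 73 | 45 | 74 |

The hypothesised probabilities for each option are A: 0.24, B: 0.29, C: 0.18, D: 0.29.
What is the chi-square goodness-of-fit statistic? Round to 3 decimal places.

Expected counts E_i = n·p_i: 274×0.24 = 65.76, 274×0.29 = 79.46, 274×0.18 = 49.32, 274×0.29 = 79.46.
A: (82 − 65.76)²/65.76 = 263.7376/65.76 = 4.0106
B: (73 − 79.46)²/79.46 = 41.7316/79.46 = 0.5252
C: (45 − 49.32)²/49.32 = 18.6624/49.32 = 0.3784
D: (74 − 79.46)²/79.46 = 29.8116/79.46 = 0.3752
Sum = 5.289

5.289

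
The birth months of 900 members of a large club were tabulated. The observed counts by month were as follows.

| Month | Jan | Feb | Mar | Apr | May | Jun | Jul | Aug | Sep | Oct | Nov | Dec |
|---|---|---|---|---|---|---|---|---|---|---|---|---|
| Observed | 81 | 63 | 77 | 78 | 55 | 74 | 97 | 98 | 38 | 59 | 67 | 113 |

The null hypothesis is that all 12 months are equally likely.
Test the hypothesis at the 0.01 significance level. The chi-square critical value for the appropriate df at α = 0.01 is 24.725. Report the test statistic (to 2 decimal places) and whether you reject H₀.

63.20; reject

Expected count for each of the 12 categories: 900/12 = 75.
cat         O        E   (O−E)²/E
Jan        81       75      0.480
Feb        63       75      1.920
Mar        77       75      0.053
Apr        78       75      0.120
May        55       75      5.333
Jun        74       75      0.013
Jul        97       75      6.453
Aug        98       75      7.053
Sep        38       75     18.253
Oct        59       75      3.413
Nov        67       75      0.853
Dec       113       75     19.253
Sum = 63.20
df = 11. Since 63.20 > 24.725, we reject H₀.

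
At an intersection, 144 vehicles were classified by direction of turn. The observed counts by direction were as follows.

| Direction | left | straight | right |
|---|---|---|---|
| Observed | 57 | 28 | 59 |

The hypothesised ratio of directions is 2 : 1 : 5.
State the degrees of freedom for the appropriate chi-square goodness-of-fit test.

There are k = 3 categories and no parameters were estimated from the data, so df = 3 − 1 = 2.

2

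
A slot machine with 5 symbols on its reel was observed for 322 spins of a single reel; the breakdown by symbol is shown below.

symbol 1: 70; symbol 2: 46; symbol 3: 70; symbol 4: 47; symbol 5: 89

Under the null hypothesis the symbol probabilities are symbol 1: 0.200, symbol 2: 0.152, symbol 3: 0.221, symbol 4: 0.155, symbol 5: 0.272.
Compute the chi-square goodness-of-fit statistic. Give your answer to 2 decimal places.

0.88

Expected counts E_i = n·p_i: 322×0.200 = 64.4, 322×0.152 = 48.944, 322×0.221 = 71.162, 322×0.155 = 49.91, 322×0.272 = 87.584.
cat           O        E   (O−E)²/E
symbol 1     70     64.4      0.487
symbol 2     46   48.944      0.177
symbol 3     70   71.162      0.019
symbol 4     47    49.91      0.170
symbol 5     89   87.584      0.023
Sum = 0.88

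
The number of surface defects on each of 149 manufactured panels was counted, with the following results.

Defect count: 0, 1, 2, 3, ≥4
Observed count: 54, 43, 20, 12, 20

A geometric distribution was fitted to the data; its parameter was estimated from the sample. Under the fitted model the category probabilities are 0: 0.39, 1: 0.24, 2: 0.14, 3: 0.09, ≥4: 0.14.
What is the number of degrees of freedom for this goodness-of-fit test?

3

There are k = 5 categories and 1 parameter estimated from the data, so df = 5 − 1 − 1 = 3.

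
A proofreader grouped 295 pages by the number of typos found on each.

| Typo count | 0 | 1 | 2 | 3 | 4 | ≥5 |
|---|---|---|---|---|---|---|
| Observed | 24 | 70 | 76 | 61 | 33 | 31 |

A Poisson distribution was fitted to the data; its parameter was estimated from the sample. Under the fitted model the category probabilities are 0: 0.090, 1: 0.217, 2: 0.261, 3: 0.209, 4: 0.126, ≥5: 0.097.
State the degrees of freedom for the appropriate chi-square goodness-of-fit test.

There are k = 6 categories and 1 parameter estimated from the data, so df = 6 − 1 − 1 = 4.

4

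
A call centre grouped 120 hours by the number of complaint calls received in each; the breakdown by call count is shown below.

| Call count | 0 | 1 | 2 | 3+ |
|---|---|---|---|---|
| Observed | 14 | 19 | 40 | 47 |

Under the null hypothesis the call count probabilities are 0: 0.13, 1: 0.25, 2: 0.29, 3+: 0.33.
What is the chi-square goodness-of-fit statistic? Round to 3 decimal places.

Expected counts E_i = n·p_i: 120×0.13 = 15.6, 120×0.25 = 30, 120×0.29 = 34.8, 120×0.33 = 39.6.
cat         O        E   (O−E)²/E
0          14     15.6     0.1641
1          19       30     4.0333
2          40     34.8     0.7770
3+         47     39.6     1.3828
Sum = 6.357

6.357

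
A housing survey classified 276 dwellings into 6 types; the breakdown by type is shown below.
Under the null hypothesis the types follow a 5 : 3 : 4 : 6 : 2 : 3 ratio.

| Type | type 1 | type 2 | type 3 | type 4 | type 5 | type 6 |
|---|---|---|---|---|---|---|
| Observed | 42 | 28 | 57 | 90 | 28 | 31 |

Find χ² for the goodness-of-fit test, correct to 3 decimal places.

Ratio total = 23. Expected counts: 276×5/23 = 60, 276×3/23 = 36, 276×4/23 = 48, 276×6/23 = 72, 276×2/23 = 24, 276×3/23 = 36.
cat         O        E   (O−E)²/E
type 1     42       60     5.4000
type 2     28       36     1.7778
type 3     57       48     1.6875
type 4     90       72     4.5000
type 5     28       24     0.6667
type 6     31       36     0.6944
Sum = 14.726

14.726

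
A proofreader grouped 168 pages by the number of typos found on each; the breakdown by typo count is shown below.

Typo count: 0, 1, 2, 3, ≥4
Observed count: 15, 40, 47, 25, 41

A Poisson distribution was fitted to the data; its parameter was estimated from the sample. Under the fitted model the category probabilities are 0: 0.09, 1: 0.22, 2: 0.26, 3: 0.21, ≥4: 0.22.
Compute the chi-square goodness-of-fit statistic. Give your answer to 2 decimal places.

Expected counts E_i = n·p_i: 168×0.09 = 15.12, 168×0.22 = 36.96, 168×0.26 = 43.68, 168×0.21 = 35.28, 168×0.22 = 36.96.
χ² = (15−15.12)²/15.12 + (40−36.96)²/36.96 + (47−43.68)²/43.68 + (25−35.28)²/35.28 + (41−36.96)²/36.96
   = 0.001 + 0.250 + 0.252 + 2.995 + 0.442
Sum = 3.94

3.94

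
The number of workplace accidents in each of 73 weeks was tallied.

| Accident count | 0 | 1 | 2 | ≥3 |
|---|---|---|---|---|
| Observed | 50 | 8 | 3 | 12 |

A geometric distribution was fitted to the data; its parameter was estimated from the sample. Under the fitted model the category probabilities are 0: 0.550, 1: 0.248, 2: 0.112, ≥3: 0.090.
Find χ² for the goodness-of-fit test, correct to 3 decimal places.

Expected counts E_i = n·p_i: 73×0.550 = 40.15, 73×0.248 = 18.104, 73×0.112 = 8.176, 73×0.090 = 6.57.
0: (50 − 40.15)²/40.15 = 97.0225/40.15 = 2.4165
1: (8 − 18.104)²/18.104 = 102.090816/18.104 = 5.6391
2: (3 − 8.176)²/8.176 = 26.790976/8.176 = 3.2768
≥3: (12 − 6.57)²/6.57 = 29.4849/6.57 = 4.4878
Sum = 15.820

15.820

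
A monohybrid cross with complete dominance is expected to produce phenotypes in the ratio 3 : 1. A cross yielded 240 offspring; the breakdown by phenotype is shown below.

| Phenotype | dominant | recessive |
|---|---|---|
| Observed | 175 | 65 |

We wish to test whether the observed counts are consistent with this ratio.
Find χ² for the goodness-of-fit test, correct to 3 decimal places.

Ratio total = 4. Expected counts: 240×3/4 = 180, 240×1/4 = 60.
χ² = (175−180)²/180 + (65−60)²/60
   = 0.1389 + 0.4167
Sum = 0.556

0.556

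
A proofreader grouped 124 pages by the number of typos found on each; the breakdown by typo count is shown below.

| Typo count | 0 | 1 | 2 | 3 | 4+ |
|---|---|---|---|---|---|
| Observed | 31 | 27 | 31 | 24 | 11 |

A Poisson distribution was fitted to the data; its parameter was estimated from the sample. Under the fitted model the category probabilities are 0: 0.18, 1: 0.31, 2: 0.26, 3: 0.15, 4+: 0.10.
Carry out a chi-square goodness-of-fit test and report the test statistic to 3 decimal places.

8.554

Expected counts E_i = n·p_i: 124×0.18 = 22.32, 124×0.31 = 38.44, 124×0.26 = 32.24, 124×0.15 = 18.6, 124×0.10 = 12.4.
cat         O        E   (O−E)²/E
0          31    22.32     3.3756
1          27    38.44     3.4046
2          31    32.24     0.0477
3          24     18.6     1.5677
4+         11     12.4     0.1581
Sum = 8.554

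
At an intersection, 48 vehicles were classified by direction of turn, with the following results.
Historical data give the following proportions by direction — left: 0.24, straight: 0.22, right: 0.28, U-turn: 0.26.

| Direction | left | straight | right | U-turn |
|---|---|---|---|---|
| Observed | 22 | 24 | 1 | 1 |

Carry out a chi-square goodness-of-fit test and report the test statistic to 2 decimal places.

48.71

Expected counts E_i = n·p_i: 48×0.24 = 11.52, 48×0.22 = 10.56, 48×0.28 = 13.44, 48×0.26 = 12.48.
χ² = (22−11.52)²/11.52 + (24−10.56)²/10.56 + (1−13.44)²/13.44 + (1−12.48)²/12.48
   = 9.534 + 17.105 + 11.514 + 10.560
Sum = 48.71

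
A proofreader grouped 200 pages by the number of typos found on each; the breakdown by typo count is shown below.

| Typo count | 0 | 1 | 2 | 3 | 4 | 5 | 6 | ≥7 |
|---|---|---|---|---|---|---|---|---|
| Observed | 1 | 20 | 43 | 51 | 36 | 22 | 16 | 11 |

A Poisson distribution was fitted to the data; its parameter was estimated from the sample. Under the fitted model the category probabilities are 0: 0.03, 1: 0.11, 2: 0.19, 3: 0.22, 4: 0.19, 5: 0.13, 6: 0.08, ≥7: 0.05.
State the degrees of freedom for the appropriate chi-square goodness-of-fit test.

There are k = 8 categories and 1 parameter estimated from the data, so df = 8 − 1 − 1 = 6.

6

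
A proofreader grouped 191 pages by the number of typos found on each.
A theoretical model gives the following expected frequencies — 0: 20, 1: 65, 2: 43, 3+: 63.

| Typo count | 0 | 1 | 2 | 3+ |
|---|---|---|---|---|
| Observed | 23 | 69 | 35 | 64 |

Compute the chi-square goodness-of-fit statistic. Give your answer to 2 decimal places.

2.20

χ² = (23−20)²/20 + (69−65)²/65 + (35−43)²/43 + (64−63)²/63
   = 0.450 + 0.246 + 1.488 + 0.016
Sum = 2.20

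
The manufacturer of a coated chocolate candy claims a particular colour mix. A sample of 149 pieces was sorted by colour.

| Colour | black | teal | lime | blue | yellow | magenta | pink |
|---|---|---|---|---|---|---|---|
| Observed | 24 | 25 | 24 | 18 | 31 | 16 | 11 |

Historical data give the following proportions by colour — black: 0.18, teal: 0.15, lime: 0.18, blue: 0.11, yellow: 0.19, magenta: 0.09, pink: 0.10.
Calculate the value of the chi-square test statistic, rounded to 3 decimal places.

2.842

Expected counts E_i = n·p_i: 149×0.18 = 26.82, 149×0.15 = 22.35, 149×0.18 = 26.82, 149×0.11 = 16.39, 149×0.19 = 28.31, 149×0.09 = 13.41, 149×0.10 = 14.9.
black: (24 − 26.82)²/26.82 = 7.9524/26.82 = 0.2965
teal: (25 − 22.35)²/22.35 = 7.0225/22.35 = 0.3142
lime: (24 − 26.82)²/26.82 = 7.9524/26.82 = 0.2965
blue: (18 − 16.39)²/16.39 = 2.5921/16.39 = 0.1582
yellow: (31 − 28.31)²/28.31 = 7.2361/28.31 = 0.2556
magenta: (16 − 13.41)²/13.41 = 6.7081/13.41 = 0.5002
pink: (11 − 14.9)²/14.9 = 15.21/14.9 = 1.0208
Sum = 2.842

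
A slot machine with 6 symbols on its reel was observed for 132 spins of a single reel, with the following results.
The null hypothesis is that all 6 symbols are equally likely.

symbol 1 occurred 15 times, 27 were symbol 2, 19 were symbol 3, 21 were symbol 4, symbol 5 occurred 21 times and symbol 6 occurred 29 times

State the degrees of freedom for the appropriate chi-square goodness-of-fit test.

5

There are k = 6 categories and no parameters were estimated from the data, so df = 6 − 1 = 5.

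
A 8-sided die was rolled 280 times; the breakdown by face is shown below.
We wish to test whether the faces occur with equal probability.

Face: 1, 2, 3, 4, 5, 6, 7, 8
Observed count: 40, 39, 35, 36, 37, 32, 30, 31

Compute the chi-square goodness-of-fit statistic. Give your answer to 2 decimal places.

2.74

Under H₀ each category has probability 1/8, so each expected count is 280/8 = 35.
χ² = (40−35)²/35 + (39−35)²/35 + (35−35)²/35 + (36−35)²/35 + (37−35)²/35 + (32−35)²/35 + (30−35)²/35 + (31−35)²/35
   = 0.714 + 0.457 + 0.000 + 0.029 + 0.114 + 0.257 + 0.714 + 0.457
Sum = 2.74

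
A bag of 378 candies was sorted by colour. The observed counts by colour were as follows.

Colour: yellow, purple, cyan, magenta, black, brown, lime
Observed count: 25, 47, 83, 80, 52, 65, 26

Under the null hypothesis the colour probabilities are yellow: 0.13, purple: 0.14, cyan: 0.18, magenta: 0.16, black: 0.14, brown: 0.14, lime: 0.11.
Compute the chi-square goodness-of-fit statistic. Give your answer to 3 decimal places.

30.722

Expected counts E_i = n·p_i: 378×0.13 = 49.14, 378×0.14 = 52.92, 378×0.18 = 68.04, 378×0.16 = 60.48, 378×0.14 = 52.92, 378×0.14 = 52.92, 378×0.11 = 41.58.
yellow: (25 − 49.14)²/49.14 = 582.7396/49.14 = 11.8588
purple: (47 − 52.92)²/52.92 = 35.0464/52.92 = 0.6623
cyan: (83 − 68.04)²/68.04 = 223.8016/68.04 = 3.2893
magenta: (80 − 60.48)²/60.48 = 381.0304/60.48 = 6.3001
black: (52 − 52.92)²/52.92 = 0.8464/52.92 = 0.0160
brown: (65 − 52.92)²/52.92 = 145.9264/52.92 = 2.7575
lime: (26 − 41.58)²/41.58 = 242.7364/41.58 = 5.8378
Sum = 30.722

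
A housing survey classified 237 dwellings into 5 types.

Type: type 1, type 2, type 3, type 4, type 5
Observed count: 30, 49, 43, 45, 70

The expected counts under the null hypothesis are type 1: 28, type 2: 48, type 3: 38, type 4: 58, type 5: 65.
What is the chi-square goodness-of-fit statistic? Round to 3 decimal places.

cat         O        E   (O−E)²/E
type 1     30       28     0.1429
type 2     49       48     0.0208
type 3     43       38     0.6579
type 4     45       58     2.9138
type 5     70       65     0.3846
Sum = 4.120

4.120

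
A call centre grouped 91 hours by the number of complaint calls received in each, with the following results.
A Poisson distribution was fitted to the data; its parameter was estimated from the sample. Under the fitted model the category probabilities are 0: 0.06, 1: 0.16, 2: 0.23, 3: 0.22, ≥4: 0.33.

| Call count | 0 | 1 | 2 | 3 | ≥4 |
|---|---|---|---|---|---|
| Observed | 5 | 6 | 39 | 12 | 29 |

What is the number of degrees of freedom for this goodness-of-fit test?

3

There are k = 5 categories and 1 parameter estimated from the data, so df = 5 − 1 − 1 = 3.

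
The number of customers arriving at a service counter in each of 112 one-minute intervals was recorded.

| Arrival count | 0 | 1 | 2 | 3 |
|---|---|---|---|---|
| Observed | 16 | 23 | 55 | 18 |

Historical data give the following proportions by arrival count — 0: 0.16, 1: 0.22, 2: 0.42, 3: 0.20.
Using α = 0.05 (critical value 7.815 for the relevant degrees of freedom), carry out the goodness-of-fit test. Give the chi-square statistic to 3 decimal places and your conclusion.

Expected counts E_i = n·p_i: 112×0.16 = 17.92, 112×0.22 = 24.64, 112×0.42 = 47.04, 112×0.20 = 22.4.
χ² = (16−17.92)²/17.92 + (23−24.64)²/24.64 + (55−47.04)²/47.04 + (18−22.4)²/22.4
   = 0.2057 + 0.1092 + 1.3470 + 0.8643
Sum = 2.526
df = 3. Since 2.526 < 7.815, we do not reject H₀.

2.526; do not reject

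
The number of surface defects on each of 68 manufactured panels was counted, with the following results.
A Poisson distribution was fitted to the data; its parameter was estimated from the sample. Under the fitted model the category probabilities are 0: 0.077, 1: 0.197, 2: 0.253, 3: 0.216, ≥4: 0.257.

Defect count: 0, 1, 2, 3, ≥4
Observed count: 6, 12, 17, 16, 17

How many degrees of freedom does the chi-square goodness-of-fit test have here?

There are k = 5 categories and 1 parameter estimated from the data, so df = 5 − 1 − 1 = 3.

3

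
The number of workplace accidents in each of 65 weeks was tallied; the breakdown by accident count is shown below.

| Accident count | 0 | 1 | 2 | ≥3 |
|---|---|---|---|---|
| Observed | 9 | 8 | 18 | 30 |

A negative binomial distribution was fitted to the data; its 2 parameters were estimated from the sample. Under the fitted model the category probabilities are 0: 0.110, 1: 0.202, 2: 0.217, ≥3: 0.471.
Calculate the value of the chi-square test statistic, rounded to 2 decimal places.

3.57

Expected counts E_i = n·p_i: 65×0.110 = 7.15, 65×0.202 = 13.13, 65×0.217 = 14.105, 65×0.471 = 30.615.
cat         O        E   (O−E)²/E
0           9     7.15      0.479
1           8    13.13      2.004
2          18   14.105      1.076
≥3         30   30.615      0.012
Sum = 3.57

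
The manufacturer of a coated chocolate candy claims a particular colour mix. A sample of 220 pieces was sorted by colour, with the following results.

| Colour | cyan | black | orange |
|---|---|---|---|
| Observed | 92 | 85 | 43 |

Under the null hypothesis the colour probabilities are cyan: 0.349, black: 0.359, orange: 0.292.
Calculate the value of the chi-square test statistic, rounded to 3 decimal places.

Expected counts E_i = n·p_i: 220×0.349 = 76.78, 220×0.359 = 78.98, 220×0.292 = 64.24.
cat         O        E   (O−E)²/E
cyan       92    76.78     3.0170
black      85    78.98     0.4589
orange     43    64.24     7.0227
Sum = 10.499

10.499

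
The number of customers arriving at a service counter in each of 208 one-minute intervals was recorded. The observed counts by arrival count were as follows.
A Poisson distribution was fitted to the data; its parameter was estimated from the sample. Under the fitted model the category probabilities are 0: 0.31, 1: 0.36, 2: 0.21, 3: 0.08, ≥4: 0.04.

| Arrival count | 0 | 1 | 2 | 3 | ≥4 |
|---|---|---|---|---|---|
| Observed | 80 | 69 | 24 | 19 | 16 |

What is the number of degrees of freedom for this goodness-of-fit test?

3

There are k = 5 categories and 1 parameter estimated from the data, so df = 5 − 1 − 1 = 3.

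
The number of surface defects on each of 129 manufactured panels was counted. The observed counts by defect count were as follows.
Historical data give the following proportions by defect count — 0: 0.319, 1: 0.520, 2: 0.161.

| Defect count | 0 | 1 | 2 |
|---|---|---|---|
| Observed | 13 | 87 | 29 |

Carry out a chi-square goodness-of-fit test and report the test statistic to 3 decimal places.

28.435

Expected counts E_i = n·p_i: 129×0.319 = 41.151, 129×0.520 = 67.08, 129×0.161 = 20.769.
cat         O        E   (O−E)²/E
0          13   41.151    19.2578
1          87    67.08     5.9154
2          29   20.769     3.2620
Sum = 28.435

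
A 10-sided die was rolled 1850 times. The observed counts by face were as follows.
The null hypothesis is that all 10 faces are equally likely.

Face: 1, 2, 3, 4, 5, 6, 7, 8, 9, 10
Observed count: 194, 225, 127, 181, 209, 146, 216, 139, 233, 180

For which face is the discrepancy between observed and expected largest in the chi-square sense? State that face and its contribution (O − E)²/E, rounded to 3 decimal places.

3, 18.184

Under H₀ each category has probability 1/10, so each expected count is 1850/10 = 185.
cat         O        E   (O−E)²/E
1         194      185     0.4378
2         225      185     8.6486
3         127      185    18.1838
4         181      185     0.0865
5         209      185     3.1135
6         146      185     8.2216
7         216      185     5.1946
8         139      185    11.4378
9         233      185    12.4541
10        180      185     0.1351
The largest term is for 3: 18.184.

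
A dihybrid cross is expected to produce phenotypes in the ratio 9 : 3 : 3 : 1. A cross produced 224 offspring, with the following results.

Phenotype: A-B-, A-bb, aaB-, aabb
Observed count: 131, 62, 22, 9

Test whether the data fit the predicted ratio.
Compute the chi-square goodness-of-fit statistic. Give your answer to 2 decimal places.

21.03

Ratio total = 16. Expected counts: 224×9/16 = 126, 224×3/16 = 42, 224×3/16 = 42, 224×1/16 = 14.
cat         O        E   (O−E)²/E
A-B-      131      126      0.198
A-bb       62       42      9.524
aaB-       22       42      9.524
aabb        9       14      1.786
Sum = 21.03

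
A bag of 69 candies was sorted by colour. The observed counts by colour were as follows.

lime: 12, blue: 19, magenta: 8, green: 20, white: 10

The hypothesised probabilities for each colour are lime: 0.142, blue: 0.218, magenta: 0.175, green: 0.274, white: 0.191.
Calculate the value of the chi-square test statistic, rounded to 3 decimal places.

Expected counts E_i = n·p_i: 69×0.142 = 9.798, 69×0.218 = 15.042, 69×0.175 = 12.075, 69×0.274 = 18.906, 69×0.191 = 13.179.
cat          O        E   (O−E)²/E
lime        12    9.798     0.4949
blue        19   15.042     1.0415
magenta      8   12.075     1.3752
green       20   18.906     0.0633
white       10   13.179     0.7668
Sum = 3.742

3.742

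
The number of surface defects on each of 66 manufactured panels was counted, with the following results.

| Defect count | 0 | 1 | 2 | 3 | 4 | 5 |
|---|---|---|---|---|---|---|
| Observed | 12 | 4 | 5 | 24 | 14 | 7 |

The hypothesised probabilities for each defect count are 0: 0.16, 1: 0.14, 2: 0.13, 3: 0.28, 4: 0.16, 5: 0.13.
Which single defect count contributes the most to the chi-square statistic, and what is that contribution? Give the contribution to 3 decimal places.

Expected counts E_i = n·p_i: 66×0.16 = 10.56, 66×0.14 = 9.24, 66×0.13 = 8.58, 66×0.28 = 18.48, 66×0.16 = 10.56, 66×0.13 = 8.58.
cat         O        E   (O−E)²/E
0          12    10.56     0.1964
1           4     9.24     2.9716
2           5     8.58     1.4938
3          24    18.48     1.6488
4          14    10.56     1.1206
5           7     8.58     0.2910
The largest term is for 1: 2.972.

1, 2.972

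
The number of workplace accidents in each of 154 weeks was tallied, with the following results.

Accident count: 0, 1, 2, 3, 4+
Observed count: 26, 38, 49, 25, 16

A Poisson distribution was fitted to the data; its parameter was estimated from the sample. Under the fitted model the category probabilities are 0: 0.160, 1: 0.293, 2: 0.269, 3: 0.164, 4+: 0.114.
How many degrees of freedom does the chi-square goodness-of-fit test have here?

3

There are k = 5 categories and 1 parameter estimated from the data, so df = 5 − 1 − 1 = 3.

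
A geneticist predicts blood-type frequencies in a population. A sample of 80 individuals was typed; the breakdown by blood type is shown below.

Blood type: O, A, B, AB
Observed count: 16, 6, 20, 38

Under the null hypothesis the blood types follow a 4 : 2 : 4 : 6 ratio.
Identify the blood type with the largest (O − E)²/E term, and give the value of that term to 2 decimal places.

Ratio total = 16. Expected counts: 80×4/16 = 20, 80×2/16 = 10, 80×4/16 = 20, 80×6/16 = 30.
χ² = (16−20)²/20 + (6−10)²/10 + (20−20)²/20 + (38−30)²/30
   = 0.800 + 1.600 + 0.000 + 2.133
The largest term is for AB: 2.13.

AB, 2.13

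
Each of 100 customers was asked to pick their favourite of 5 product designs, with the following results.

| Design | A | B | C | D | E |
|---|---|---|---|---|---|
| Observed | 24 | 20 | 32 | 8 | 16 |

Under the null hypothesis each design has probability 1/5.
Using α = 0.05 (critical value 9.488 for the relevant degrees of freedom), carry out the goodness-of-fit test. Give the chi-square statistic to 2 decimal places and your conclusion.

Under H₀ each category has probability 1/5, so each expected count is 100/5 = 20.
cat         O        E   (O−E)²/E
A          24       20      0.800
B          20       20      0.000
C          32       20      7.200
D           8       20      7.200
E          16       20      0.800
Sum = 16.00
df = 4. Since 16.00 > 9.488, we reject H₀.

16.00; reject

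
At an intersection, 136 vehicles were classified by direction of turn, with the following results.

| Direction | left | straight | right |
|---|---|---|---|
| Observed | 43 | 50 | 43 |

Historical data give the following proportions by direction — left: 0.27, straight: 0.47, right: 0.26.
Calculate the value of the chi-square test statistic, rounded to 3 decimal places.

5.756

Expected counts E_i = n·p_i: 136×0.27 = 36.72, 136×0.47 = 63.92, 136×0.26 = 35.36.
left: (43 − 36.72)²/36.72 = 39.4384/36.72 = 1.0740
straight: (50 − 63.92)²/63.92 = 193.7664/63.92 = 3.0314
right: (43 − 35.36)²/35.36 = 58.3696/35.36 = 1.6507
Sum = 5.756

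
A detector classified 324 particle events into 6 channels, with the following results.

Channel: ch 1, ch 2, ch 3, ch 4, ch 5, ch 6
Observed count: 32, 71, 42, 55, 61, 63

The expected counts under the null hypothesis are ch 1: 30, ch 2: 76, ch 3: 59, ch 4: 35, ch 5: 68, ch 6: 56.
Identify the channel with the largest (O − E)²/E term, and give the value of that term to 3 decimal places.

χ² = (32−30)²/30 + (71−76)²/76 + (42−59)²/59 + (55−35)²/35 + (61−68)²/68 + (63−56)²/56
   = 0.1333 + 0.3289 + 4.8983 + 11.4286 + 0.7206 + 0.8750
The largest term is for ch 4: 11.429.

ch 4, 11.429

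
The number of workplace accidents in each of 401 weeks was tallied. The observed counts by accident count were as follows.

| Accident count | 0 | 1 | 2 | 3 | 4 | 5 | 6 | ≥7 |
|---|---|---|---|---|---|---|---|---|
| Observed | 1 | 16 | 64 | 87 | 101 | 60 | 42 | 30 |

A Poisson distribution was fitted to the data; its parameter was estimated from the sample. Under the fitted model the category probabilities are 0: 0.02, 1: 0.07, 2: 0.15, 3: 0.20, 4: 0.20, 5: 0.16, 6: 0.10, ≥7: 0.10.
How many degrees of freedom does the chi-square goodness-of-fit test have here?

There are k = 8 categories and 1 parameter estimated from the data, so df = 8 − 1 − 1 = 6.

6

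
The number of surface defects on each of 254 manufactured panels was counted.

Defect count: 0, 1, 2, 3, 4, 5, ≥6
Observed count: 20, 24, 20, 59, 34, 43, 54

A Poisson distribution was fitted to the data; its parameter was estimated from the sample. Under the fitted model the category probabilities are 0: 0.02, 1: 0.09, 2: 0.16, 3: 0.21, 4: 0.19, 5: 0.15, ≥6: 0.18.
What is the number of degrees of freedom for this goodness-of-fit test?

There are k = 7 categories and 1 parameter estimated from the data, so df = 7 − 1 − 1 = 5.

5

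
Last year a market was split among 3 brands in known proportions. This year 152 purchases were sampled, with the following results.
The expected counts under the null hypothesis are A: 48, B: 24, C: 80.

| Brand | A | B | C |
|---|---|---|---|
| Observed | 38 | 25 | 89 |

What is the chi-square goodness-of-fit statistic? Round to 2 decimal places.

3.14

cat         O        E   (O−E)²/E
A          38       48      2.083
B          25       24      0.042
C          89       80      1.013
Sum = 3.14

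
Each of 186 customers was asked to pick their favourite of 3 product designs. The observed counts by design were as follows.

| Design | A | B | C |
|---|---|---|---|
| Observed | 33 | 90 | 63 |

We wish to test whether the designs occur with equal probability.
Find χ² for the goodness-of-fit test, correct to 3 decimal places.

26.226

Under H₀ each category has probability 1/3, so each expected count is 186/3 = 62.
A: (33 − 62)²/62 = 841/62 = 13.5645
B: (90 − 62)²/62 = 784/62 = 12.6452
C: (63 − 62)²/62 = 1/62 = 0.0161
Sum = 26.226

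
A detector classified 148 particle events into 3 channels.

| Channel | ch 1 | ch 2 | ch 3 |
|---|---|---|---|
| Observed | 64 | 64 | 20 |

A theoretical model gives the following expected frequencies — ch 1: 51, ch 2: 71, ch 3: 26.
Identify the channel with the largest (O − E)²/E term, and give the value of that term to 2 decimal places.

ch 1: (64 − 51)²/51 = 169/51 = 3.314
ch 2: (64 − 71)²/71 = 49/71 = 0.690
ch 3: (20 − 26)²/26 = 36/26 = 1.385
The largest term is for ch 1: 3.31.

ch 1, 3.31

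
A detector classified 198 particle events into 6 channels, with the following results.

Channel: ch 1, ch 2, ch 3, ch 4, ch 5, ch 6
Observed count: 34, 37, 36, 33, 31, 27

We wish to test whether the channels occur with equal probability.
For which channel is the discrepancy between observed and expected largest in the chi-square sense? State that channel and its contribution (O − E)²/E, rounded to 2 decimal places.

ch 6, 1.09

Expected count for each of the 6 categories: 198/6 = 33.
cat         O        E   (O−E)²/E
ch 1       34       33      0.030
ch 2       37       33      0.485
ch 3       36       33      0.273
ch 4       33       33      0.000
ch 5       31       33      0.121
ch 6       27       33      1.091
The largest term is for ch 6: 1.09.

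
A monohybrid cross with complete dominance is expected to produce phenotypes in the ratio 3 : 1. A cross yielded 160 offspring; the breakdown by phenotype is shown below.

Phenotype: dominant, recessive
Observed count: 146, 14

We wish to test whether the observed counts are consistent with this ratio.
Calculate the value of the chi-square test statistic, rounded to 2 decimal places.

Ratio total = 4. Expected counts: 160×3/4 = 120, 160×1/4 = 40.
χ² = (146−120)²/120 + (14−40)²/40
   = 5.633 + 16.900
Sum = 22.53

22.53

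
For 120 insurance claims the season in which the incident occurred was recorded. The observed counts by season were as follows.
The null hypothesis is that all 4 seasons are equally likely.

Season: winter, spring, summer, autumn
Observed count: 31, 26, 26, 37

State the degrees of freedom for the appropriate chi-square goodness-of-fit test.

There are k = 4 categories and no parameters were estimated from the data, so df = 4 − 1 = 3.

3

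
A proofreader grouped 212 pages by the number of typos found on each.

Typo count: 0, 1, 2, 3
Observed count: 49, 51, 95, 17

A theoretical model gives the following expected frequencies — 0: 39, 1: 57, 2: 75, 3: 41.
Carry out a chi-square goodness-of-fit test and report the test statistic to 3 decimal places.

cat         O        E   (O−E)²/E
0          49       39     2.5641
1          51       57     0.6316
2          95       75     5.3333
3          17       41    14.0488
Sum = 22.578

22.578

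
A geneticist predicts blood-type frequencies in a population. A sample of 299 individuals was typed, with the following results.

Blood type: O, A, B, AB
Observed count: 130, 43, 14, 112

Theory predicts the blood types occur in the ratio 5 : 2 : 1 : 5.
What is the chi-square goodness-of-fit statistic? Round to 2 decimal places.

5.75

Ratio total = 13. Expected counts: 299×5/13 = 115, 299×2/13 = 46, 299×1/13 = 23, 299×5/13 = 115.
χ² = (130−115)²/115 + (43−46)²/46 + (14−23)²/23 + (112−115)²/115
   = 1.957 + 0.196 + 3.522 + 0.078
Sum = 5.75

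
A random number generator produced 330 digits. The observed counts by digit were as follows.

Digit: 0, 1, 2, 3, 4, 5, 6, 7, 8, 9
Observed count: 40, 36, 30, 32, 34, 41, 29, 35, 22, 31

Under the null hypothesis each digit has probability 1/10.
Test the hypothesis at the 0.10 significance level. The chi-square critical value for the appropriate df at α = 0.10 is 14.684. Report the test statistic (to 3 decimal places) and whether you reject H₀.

8.424; do not reject

Under H₀ each category has probability 1/10, so each expected count is 330/10 = 33.
cat         O        E   (O−E)²/E
0          40       33     1.4848
1          36       33     0.2727
2          30       33     0.2727
3          32       33     0.0303
4          34       33     0.0303
5          41       33     1.9394
6          29       33     0.4848
7          35       33     0.1212
8          22       33     3.6667
9          31       33     0.1212
Sum = 8.424
df = 9. Since 8.424 < 14.684, we do not reject H₀.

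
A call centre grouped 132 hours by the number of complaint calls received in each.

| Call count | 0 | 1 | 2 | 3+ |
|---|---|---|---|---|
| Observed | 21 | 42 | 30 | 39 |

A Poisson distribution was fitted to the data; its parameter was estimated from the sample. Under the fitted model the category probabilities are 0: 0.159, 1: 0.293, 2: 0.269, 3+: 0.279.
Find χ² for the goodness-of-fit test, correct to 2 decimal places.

Expected counts E_i = n·p_i: 132×0.159 = 20.988, 132×0.293 = 38.676, 132×0.269 = 35.508, 132×0.279 = 36.828.
0: (21 − 20.988)²/20.988 = 0.000144/20.988 = 0.000
1: (42 − 38.676)²/38.676 = 11.048976/38.676 = 0.286
2: (30 − 35.508)²/35.508 = 30.338064/35.508 = 0.854
3+: (39 − 36.828)²/36.828 = 4.717584/36.828 = 0.128
Sum = 1.27

1.27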